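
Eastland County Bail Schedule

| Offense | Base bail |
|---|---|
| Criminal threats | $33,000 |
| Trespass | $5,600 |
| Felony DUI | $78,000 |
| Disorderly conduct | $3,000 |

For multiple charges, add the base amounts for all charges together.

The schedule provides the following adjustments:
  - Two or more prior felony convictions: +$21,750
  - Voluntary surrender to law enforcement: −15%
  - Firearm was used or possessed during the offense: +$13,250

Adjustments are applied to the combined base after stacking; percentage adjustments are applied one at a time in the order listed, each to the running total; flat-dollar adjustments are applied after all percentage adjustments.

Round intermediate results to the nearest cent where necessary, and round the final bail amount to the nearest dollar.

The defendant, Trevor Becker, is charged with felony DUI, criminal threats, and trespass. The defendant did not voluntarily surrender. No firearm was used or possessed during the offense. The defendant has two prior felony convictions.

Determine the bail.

$138,350

Base amounts from the schedule: felony DUI $78,000; criminal threats $33,000; trespass $5,600.
Stacking rule: sum of all bases. $78,000 + $33,000 + $5,600 = $116,600.
Two or more prior felony convictions (+$21,750 flat): $116,600 + $21,750 = $138,350.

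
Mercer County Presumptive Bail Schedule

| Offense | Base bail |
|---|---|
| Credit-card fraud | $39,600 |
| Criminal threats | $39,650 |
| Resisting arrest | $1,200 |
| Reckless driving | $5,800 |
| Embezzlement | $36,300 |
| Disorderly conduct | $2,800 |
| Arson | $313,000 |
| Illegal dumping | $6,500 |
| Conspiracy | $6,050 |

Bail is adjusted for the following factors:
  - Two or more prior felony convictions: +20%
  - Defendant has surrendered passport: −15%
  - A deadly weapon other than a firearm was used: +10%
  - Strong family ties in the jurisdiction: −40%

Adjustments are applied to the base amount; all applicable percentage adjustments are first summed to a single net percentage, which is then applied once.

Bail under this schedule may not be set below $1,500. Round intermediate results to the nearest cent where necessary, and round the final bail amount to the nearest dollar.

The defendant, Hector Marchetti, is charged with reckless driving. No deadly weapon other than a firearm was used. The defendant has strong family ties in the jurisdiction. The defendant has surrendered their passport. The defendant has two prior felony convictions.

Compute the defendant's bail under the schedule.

$3,770

Base amounts from the schedule: reckless driving $5,800.
Single charge. Combined base = $5,800.
Net percentage adjustment: +20% −15% −40% = −35%. $5,800 × 0.65 = $3,770.
$3,770 is at or above the $1,500 minimum.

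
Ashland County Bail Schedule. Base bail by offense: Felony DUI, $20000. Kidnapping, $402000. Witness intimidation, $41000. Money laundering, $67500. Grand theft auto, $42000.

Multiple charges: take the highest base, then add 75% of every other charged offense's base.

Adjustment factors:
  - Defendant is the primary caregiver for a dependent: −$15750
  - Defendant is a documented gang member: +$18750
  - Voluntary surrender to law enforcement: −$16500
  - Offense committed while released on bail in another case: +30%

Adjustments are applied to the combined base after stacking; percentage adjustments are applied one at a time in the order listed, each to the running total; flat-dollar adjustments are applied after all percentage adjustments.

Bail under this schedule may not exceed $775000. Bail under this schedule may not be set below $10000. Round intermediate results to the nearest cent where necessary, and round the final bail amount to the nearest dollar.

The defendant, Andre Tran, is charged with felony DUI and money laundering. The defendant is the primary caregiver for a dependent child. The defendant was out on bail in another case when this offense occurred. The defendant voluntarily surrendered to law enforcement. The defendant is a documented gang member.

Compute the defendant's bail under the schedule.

$93750

Base amounts from the schedule: felony DUI $20000; money laundering $67500.
Stacking rule: highest base plus 75% of each additional charge. Highest is money laundering at $67500. Additional: $20000 × 75% = $15000. Combined base = $67500 + $15000 = $82500.
Offense committed while released on bail in another case (+30%): $82500 × 1.3 = $107250.
Defendant is the primary caregiver for a dependent (−$15750 flat): $107250 − $15750 = $91500.
Defendant is a documented gang member (+$18750 flat): $91500 + $18750 = $110250.
Voluntary surrender to law enforcement (−$16500 flat): $110250 − $16500 = $93750.
$93750 is within the $775000 maximum.
$93750 is at or above the $10000 minimum.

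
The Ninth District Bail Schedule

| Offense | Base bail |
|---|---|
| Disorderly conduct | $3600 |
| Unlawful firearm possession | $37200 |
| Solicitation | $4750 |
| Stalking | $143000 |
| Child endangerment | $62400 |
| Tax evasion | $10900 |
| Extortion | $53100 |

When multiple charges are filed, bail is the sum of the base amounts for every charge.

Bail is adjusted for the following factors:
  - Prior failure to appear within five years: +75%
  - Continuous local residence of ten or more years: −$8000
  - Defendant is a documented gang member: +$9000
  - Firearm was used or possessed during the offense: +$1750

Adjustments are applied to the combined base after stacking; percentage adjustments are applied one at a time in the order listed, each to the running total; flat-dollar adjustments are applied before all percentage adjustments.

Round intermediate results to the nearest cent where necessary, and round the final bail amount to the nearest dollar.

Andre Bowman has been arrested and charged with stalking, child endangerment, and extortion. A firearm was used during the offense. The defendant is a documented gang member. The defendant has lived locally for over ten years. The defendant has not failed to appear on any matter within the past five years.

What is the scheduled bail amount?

Base amounts from the schedule: stalking $143000; child endangerment $62400; extortion $53100.
Stacking rule: sum of all bases. $143000 + $62400 + $53100 = $258500.
Continuous local residence of ten or more years (−$8000 flat): $258500 − $8000 = $250500.
Defendant is a documented gang member (+$9000 flat): $250500 + $9000 = $259500.
Firearm was used or possessed during the offense (+$1750 flat): $259500 + $1750 = $261250.

$261250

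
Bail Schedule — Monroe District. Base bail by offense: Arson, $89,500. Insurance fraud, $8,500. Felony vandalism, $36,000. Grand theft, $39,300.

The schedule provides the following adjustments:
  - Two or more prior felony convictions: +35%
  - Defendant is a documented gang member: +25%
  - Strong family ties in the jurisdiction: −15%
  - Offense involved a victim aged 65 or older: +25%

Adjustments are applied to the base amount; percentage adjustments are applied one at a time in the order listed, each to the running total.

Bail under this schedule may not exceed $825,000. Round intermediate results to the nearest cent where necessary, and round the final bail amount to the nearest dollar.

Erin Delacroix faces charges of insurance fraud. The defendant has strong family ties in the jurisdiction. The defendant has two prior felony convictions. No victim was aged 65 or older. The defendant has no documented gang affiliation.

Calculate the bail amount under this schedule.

$9,754

Base amounts from the schedule: insurance fraud $8,500.
Single charge. Combined base = $8,500.
Two or more prior felony convictions (+35%): $8,500 × 1.35 = $11,475.
Strong family ties in the jurisdiction (−15%): $11,475 × 0.85 = $9,753.75.
$9,753.75 is within the $825,000 maximum.
Rounded to the nearest dollar: $9,754.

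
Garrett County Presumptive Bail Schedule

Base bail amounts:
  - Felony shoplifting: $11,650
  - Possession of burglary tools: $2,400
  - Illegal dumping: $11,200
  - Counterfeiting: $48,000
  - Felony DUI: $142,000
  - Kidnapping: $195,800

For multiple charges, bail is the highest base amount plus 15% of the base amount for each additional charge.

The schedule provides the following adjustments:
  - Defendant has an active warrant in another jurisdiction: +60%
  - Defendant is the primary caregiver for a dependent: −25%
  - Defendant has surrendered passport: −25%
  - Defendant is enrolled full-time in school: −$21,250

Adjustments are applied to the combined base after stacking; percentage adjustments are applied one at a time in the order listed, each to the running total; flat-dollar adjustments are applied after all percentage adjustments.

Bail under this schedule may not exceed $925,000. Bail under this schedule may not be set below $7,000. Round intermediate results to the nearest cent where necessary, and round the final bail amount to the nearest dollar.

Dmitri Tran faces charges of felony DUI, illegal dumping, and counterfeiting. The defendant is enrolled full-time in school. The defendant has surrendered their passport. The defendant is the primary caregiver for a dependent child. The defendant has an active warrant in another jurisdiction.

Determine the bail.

$114,542

Base amounts from the schedule: felony DUI $142,000; illegal dumping $11,200; counterfeiting $48,000.
Stacking rule: highest base plus 15% of each additional charge. Highest is felony DUI at $142,000. Additional: $11,200 × 15% = $1,680; $48,000 × 15% = $7,200. Combined base = $142,000 + $8,880 = $150,880.
Defendant has an active warrant in another jurisdiction (+60%): $150,880 × 1.6 = $241,408.
Defendant is the primary caregiver for a dependent (−25%): $241,408 × 0.75 = $181,056.
Defendant has surrendered passport (−25%): $181,056 × 0.75 = $135,792.
Defendant is enrolled full-time in school (−$21,250 flat): $135,792 − $21,250 = $114,542.
$114,542 is within the $925,000 maximum.
$114,542 is at or above the $7,000 minimum.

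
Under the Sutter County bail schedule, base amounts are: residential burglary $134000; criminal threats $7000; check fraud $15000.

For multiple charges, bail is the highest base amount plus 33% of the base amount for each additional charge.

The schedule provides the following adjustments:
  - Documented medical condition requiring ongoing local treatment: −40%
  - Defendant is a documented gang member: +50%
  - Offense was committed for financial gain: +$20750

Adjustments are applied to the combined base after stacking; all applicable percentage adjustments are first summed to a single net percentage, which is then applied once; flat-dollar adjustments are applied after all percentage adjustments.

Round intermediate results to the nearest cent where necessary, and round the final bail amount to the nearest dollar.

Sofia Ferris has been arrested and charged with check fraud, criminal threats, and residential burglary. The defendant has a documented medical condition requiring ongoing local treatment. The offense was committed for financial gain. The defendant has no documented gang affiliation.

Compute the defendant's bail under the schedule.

$105506

Base amounts from the schedule: check fraud $15000; criminal threats $7000; residential burglary $134000.
Stacking rule: highest base plus 33% of each additional charge. Highest is residential burglary at $134000. Additional: $15000 × 33% = $4950; $7000 × 33% = $2310. Combined base = $134000 + $7260 = $141260.
Documented medical condition requiring ongoing local treatment (−40%): $141260 × 0.6 = $84756.
Offense was committed for financial gain (+$20750 flat): $84756 + $20750 = $105506.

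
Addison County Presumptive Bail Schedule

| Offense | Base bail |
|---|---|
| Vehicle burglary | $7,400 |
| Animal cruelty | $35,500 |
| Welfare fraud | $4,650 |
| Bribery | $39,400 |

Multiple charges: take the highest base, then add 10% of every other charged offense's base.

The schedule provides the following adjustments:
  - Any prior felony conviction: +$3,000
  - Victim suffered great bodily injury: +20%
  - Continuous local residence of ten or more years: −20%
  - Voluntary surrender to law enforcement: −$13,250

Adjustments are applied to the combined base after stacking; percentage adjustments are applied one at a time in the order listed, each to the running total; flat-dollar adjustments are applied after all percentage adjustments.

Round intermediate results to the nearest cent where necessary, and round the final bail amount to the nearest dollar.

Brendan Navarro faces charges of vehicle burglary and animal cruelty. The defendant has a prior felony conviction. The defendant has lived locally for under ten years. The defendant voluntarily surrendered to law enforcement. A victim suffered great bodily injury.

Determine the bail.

$33,238

Base amounts from the schedule: vehicle burglary $7,400; animal cruelty $35,500.
Stacking rule: highest base plus 10% of each additional charge. Highest is animal cruelty at $35,500. Additional: $7,400 × 10% = $740. Combined base = $35,500 + $740 = $36,240.
Victim suffered great bodily injury (+20%): $36,240 × 1.2 = $43,488.
Any prior felony conviction (+$3,000 flat): $43,488 + $3,000 = $46,488.
Voluntary surrender to law enforcement (−$13,250 flat): $46,488 − $13,250 = $33,238.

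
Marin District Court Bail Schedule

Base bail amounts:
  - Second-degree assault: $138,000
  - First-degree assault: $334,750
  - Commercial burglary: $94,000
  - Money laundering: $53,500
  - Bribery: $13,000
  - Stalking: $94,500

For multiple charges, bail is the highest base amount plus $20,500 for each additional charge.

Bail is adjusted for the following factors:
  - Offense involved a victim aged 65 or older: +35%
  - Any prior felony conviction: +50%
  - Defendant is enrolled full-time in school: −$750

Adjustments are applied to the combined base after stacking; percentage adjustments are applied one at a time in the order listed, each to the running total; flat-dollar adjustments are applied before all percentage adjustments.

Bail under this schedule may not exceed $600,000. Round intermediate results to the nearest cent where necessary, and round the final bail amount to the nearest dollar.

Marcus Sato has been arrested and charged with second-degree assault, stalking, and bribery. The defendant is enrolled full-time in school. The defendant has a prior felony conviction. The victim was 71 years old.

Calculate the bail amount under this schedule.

Base amounts from the schedule: second-degree assault $138,000; stalking $94,500; bribery $13,000.
Stacking rule: highest base plus $20,500 per additional charge. Highest is second-degree assault at $138,000; 2 additional charges → +$41,000. Combined base = $179,000.
Defendant is enrolled full-time in school (−$750 flat): $179,000 − $750 = $178,250.
Offense involved a victim aged 65 or older (+35%): $178,250 × 1.35 = $240,637.50.
Any prior felony conviction (+50%): $240,637.50 × 1.5 = $360,956.25.
$360,956.25 is within the $600,000 maximum.
Rounded to the nearest dollar: $360,956.

$360,956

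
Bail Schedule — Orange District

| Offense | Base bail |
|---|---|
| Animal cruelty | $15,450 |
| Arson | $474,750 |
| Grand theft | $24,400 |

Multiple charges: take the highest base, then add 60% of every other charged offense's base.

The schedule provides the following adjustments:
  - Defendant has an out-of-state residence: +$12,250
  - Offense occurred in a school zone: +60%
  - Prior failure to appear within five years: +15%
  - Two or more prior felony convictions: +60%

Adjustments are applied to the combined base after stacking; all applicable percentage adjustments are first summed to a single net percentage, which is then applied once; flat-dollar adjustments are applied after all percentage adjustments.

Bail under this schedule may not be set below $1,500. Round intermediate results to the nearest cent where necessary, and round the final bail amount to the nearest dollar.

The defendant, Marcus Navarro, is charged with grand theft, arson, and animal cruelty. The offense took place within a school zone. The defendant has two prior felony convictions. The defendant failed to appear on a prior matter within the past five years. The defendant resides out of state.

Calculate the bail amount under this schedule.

$1,184,101

Base amounts from the schedule: grand theft $24,400; arson $474,750; animal cruelty $15,450.
Stacking rule: highest base plus 60% of each additional charge. Highest is arson at $474,750. Additional: $24,400 × 60% = $14,640; $15,450 × 60% = $9,270. Combined base = $474,750 + $23,910 = $498,660.
Net percentage adjustment: +60% +15% +60% = +135%. $498,660 × 2.35 = $1,171,851.
Defendant has an out-of-state residence (+$12,250 flat): $1,171,851 + $12,250 = $1,184,101.
$1,184,101 is at or above the $1,500 minimum.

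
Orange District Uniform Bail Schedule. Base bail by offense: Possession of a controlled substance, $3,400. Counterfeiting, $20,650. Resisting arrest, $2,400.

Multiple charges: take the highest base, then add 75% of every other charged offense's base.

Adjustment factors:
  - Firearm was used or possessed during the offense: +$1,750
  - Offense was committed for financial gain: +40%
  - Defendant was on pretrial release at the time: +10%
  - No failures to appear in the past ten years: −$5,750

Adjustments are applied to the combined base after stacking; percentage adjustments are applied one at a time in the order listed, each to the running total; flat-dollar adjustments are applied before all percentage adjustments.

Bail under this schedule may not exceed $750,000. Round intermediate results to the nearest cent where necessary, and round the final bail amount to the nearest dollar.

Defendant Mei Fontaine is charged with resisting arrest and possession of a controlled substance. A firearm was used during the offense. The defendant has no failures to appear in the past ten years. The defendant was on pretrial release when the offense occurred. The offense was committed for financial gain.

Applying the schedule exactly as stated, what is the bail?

Base amounts from the schedule: resisting arrest $2,400; possession of a controlled substance $3,400.
Stacking rule: highest base plus 75% of each additional charge. Highest is possession of a controlled substance at $3,400. Additional: $2,400 × 75% = $1,800. Combined base = $3,400 + $1,800 = $5,200.
Firearm was used or possessed during the offense (+$1,750 flat): $5,200 + $1,750 = $6,950.
No failures to appear in the past ten years (−$5,750 flat): $6,950 − $5,750 = $1,200.
Offense was committed for financial gain (+40%): $1,200 × 1.4 = $1,680.
Defendant was on pretrial release at the time (+10%): $1,680 × 1.1 = $1,848.
$1,848 is within the $750,000 maximum.

$1,848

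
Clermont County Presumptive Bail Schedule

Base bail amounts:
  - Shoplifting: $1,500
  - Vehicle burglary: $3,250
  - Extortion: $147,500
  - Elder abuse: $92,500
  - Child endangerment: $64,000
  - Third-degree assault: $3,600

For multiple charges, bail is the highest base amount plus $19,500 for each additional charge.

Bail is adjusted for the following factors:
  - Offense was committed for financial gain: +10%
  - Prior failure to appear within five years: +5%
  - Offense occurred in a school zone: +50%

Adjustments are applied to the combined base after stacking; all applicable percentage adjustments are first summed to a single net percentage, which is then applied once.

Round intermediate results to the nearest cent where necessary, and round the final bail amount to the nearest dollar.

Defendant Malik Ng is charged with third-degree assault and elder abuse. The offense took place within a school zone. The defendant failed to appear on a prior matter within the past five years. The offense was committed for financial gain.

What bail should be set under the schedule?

Base amounts from the schedule: third-degree assault $3,600; elder abuse $92,500.
Stacking rule: highest base plus $19,500 per additional charge. Highest is elder abuse at $92,500; 1 additional charge → +$19,500. Combined base = $112,000.
Net percentage adjustment: +10% +5% +50% = +65%. $112,000 × 1.65 = $184,800.

$184,800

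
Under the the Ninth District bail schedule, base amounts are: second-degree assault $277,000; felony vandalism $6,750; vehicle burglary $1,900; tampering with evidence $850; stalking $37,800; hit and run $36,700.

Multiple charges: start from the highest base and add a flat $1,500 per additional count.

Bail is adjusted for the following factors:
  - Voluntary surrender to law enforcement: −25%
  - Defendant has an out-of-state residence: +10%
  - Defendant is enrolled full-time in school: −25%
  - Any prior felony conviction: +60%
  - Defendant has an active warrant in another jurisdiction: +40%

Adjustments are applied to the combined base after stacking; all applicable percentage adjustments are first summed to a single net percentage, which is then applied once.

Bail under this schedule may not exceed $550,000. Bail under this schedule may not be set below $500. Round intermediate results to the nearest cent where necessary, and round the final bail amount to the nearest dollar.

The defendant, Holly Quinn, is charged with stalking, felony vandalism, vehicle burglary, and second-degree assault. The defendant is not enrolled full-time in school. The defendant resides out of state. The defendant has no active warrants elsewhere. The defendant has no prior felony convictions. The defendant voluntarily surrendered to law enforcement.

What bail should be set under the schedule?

Base amounts from the schedule: stalking $37,800; felony vandalism $6,750; vehicle burglary $1,900; second-degree assault $277,000.
Stacking rule: highest base plus $1,500 per additional charge. Highest is second-degree assault at $277,000; 3 additional charges → +$4,500. Combined base = $281,500.
Net percentage adjustment: −25% +10% = −15%. $281,500 × 0.85 = $239,275.
$239,275 is within the $550,000 maximum.
$239,275 is at or above the $500 minimum.

$239,275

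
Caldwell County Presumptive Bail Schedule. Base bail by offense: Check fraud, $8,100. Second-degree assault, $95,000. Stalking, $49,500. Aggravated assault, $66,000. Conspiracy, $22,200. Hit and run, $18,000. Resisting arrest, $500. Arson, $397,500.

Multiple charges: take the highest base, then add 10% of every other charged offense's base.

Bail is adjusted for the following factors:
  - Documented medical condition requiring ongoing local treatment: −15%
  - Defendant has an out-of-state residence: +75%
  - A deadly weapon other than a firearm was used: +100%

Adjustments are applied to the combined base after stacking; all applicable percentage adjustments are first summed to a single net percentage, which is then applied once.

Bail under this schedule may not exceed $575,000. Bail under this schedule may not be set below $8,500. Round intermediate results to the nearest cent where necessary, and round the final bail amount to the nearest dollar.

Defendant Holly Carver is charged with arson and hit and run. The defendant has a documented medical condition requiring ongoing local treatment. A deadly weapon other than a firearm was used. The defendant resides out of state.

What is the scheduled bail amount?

$575,000

Base amounts from the schedule: arson $397,500; hit and run $18,000.
Stacking rule: highest base plus 10% of each additional charge. Highest is arson at $397,500. Additional: $18,000 × 10% = $1,800. Combined base = $397,500 + $1,800 = $399,300.
Net percentage adjustment: −15% +75% +100% = +160%. $399,300 × 2.6 = $1,038,180.
Result $1,038,180 exceeds the maximum of $575,000; bail is capped at $575,000.
$575,000 is at or above the $8,500 minimum.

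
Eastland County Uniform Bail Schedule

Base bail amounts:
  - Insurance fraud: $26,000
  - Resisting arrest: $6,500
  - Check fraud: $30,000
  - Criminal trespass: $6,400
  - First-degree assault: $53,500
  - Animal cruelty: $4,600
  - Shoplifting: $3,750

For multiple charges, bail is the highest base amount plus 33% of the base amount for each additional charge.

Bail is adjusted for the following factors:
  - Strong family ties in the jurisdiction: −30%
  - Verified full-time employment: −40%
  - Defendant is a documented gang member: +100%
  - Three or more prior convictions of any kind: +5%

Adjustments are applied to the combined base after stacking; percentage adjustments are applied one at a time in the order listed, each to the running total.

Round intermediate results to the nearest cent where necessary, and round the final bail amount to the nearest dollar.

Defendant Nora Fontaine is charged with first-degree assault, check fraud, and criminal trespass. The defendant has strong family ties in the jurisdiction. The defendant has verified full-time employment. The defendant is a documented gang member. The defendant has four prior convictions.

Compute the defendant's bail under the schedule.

Base amounts from the schedule: first-degree assault $53,500; check fraud $30,000; criminal trespass $6,400.
Stacking rule: highest base plus 33% of each additional charge. Highest is first-degree assault at $53,500. Additional: $30,000 × 33% = $9,900; $6,400 × 33% = $2,112. Combined base = $53,500 + $12,012 = $65,512.
Strong family ties in the jurisdiction (−30%): $65,512 × 0.7 = $45,858.40.
Verified full-time employment (−40%): $45,858.40 × 0.6 = $27,515.04.
Defendant is a documented gang member (+100%): $27,515.04 × 2 = $55,030.08.
Three or more prior convictions of any kind (+5%): $55,030.08 × 1.05 = $57,781.58.
Rounded to the nearest dollar: $57,782.

$57,782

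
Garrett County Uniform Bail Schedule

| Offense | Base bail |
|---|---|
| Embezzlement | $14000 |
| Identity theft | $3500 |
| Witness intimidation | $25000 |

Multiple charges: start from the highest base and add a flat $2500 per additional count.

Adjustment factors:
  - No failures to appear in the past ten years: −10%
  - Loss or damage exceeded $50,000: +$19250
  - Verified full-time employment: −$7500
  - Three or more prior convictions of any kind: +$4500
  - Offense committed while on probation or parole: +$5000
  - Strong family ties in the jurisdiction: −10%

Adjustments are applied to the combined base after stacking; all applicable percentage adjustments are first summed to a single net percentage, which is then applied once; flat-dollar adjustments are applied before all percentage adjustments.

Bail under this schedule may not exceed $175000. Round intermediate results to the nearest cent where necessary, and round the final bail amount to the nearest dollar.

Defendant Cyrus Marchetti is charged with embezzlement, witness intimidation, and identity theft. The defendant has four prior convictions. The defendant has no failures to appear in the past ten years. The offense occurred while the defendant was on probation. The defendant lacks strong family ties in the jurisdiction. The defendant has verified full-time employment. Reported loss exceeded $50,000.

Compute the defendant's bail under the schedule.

Base amounts from the schedule: embezzlement $14000; witness intimidation $25000; identity theft $3500.
Stacking rule: highest base plus $2500 per additional charge. Highest is witness intimidation at $25000; 2 additional charges → +$5000. Combined base = $30000.
Loss or damage exceeded $50,000 (+$19250 flat): $30000 + $19250 = $49250.
Verified full-time employment (−$7500 flat): $49250 − $7500 = $41750.
Three or more prior convictions of any kind (+$4500 flat): $41750 + $4500 = $46250.
Offense committed while on probation or parole (+$5000 flat): $46250 + $5000 = $51250.
No failures to appear in the past ten years (−10%): $51250 × 0.9 = $46125.
$46125 is within the $175000 maximum.

$46125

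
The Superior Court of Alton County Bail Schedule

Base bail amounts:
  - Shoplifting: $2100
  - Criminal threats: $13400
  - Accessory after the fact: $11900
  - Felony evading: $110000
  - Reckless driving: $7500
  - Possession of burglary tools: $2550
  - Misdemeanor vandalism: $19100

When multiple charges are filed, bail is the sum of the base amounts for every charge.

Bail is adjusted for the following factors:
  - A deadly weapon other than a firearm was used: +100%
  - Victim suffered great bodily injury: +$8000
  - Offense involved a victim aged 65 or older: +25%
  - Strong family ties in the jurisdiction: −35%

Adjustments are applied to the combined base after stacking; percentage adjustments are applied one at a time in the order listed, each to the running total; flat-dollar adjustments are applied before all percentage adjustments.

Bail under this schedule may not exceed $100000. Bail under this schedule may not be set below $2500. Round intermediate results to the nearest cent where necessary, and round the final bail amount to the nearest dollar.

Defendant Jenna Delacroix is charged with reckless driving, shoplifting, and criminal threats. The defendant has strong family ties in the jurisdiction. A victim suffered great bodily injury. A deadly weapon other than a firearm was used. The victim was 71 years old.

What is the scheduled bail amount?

$50375

Base amounts from the schedule: reckless driving $7500; shoplifting $2100; criminal threats $13400.
Stacking rule: sum of all bases. $7500 + $2100 + $13400 = $23000.
Victim suffered great bodily injury (+$8000 flat): $23000 + $8000 = $31000.
A deadly weapon other than a firearm was used (+100%): $31000 × 2 = $62000.
Offense involved a victim aged 65 or older (+25%): $62000 × 1.25 = $77500.
Strong family ties in the jurisdiction (−35%): $77500 × 0.65 = $50375.
$50375 is within the $100000 maximum.
$50375 is at or above the $2500 minimum.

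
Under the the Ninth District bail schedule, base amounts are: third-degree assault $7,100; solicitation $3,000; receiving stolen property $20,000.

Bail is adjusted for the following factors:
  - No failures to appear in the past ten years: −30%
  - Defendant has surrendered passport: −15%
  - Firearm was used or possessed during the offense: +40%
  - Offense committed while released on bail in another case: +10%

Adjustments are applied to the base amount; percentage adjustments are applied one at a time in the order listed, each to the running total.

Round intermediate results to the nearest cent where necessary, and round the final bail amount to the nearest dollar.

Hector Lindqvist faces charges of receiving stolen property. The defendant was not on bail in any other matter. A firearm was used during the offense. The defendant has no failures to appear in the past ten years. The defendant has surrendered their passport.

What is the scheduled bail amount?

$16,660

Base amounts from the schedule: receiving stolen property $20,000.
Single charge. Combined base = $20,000.
No failures to appear in the past ten years (−30%): $20,000 × 0.7 = $14,000.
Defendant has surrendered passport (−15%): $14,000 × 0.85 = $11,900.
Firearm was used or possessed during the offense (+40%): $11,900 × 1.4 = $16,660.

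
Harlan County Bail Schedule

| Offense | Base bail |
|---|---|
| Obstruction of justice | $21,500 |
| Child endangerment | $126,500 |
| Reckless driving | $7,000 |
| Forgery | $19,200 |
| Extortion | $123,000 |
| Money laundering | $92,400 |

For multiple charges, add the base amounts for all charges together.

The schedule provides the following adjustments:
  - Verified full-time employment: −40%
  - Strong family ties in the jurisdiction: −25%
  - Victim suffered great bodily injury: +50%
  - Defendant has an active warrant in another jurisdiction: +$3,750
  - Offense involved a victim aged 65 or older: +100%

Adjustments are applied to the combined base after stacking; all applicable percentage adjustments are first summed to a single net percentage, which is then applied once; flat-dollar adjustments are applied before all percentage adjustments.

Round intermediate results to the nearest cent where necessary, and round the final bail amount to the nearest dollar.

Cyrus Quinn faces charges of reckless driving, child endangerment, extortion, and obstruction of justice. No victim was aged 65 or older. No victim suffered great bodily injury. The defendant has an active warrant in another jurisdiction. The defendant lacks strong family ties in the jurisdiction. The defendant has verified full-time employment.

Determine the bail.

Base amounts from the schedule: reckless driving $7,000; child endangerment $126,500; extortion $123,000; obstruction of justice $21,500.
Stacking rule: sum of all bases. $7,000 + $126,500 + $123,000 + $21,500 = $278,000.
Defendant has an active warrant in another jurisdiction (+$3,750 flat): $278,000 + $3,750 = $281,750.
Verified full-time employment (−40%): $281,750 × 0.6 = $169,050.

$169,050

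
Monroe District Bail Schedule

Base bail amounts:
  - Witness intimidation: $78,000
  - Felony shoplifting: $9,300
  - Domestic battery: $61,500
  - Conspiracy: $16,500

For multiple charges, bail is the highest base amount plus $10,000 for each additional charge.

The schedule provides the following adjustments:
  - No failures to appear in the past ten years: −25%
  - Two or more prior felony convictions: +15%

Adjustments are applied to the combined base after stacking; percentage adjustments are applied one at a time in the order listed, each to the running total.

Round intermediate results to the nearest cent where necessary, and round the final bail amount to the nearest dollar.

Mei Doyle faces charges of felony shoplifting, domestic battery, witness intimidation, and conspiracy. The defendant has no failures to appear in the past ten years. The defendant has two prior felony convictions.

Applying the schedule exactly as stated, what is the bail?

Base amounts from the schedule: felony shoplifting $9,300; domestic battery $61,500; witness intimidation $78,000; conspiracy $16,500.
Stacking rule: highest base plus $10,000 per additional charge. Highest is witness intimidation at $78,000; 3 additional charges → +$30,000. Combined base = $108,000.
No failures to appear in the past ten years (−25%): $108,000 × 0.75 = $81,000.
Two or more prior felony convictions (+15%): $81,000 × 1.15 = $93,150.

$93,150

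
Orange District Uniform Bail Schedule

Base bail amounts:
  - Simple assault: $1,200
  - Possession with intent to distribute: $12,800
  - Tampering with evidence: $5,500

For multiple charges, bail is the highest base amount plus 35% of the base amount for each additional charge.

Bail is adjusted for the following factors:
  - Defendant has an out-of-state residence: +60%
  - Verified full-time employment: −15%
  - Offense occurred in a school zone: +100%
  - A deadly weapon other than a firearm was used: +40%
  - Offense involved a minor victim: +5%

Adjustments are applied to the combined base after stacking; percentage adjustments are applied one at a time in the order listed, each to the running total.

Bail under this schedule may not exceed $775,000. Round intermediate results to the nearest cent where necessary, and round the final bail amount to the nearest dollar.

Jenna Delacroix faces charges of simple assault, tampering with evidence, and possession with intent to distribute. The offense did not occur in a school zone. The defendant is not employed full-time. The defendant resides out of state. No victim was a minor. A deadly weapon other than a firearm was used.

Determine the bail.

$33,925

Base amounts from the schedule: simple assault $1,200; tampering with evidence $5,500; possession with intent to distribute $12,800.
Stacking rule: highest base plus 35% of each additional charge. Highest is possession with intent to distribute at $12,800. Additional: $1,200 × 35% = $420; $5,500 × 35% = $1,925. Combined base = $12,800 + $2,345 = $15,145.
Defendant has an out-of-state residence (+60%): $15,145 × 1.6 = $24,232.
A deadly weapon other than a firearm was used (+40%): $24,232 × 1.4 = $33,924.80.
$33,924.80 is within the $775,000 maximum.
Rounded to the nearest dollar: $33,925.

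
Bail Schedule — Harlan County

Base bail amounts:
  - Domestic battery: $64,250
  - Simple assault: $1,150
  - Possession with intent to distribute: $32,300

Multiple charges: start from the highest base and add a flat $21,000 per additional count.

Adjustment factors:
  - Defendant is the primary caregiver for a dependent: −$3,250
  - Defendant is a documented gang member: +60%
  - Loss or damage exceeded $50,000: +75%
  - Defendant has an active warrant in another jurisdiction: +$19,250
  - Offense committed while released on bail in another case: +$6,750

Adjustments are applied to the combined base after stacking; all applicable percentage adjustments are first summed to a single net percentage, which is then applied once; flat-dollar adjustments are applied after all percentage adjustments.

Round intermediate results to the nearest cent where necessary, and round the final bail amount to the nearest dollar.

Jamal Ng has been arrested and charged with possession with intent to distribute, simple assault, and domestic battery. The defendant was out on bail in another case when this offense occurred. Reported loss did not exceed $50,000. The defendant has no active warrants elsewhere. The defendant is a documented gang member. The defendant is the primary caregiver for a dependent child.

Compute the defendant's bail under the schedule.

$173,500

Base amounts from the schedule: possession with intent to distribute $32,300; simple assault $1,150; domestic battery $64,250.
Stacking rule: highest base plus $21,000 per additional charge. Highest is domestic battery at $64,250; 2 additional charges → +$42,000. Combined base = $106,250.
Defendant is a documented gang member (+60%): $106,250 × 1.6 = $170,000.
Defendant is the primary caregiver for a dependent (−$3,250 flat): $170,000 − $3,250 = $166,750.
Offense committed while released on bail in another case (+$6,750 flat): $166,750 + $6,750 = $173,500.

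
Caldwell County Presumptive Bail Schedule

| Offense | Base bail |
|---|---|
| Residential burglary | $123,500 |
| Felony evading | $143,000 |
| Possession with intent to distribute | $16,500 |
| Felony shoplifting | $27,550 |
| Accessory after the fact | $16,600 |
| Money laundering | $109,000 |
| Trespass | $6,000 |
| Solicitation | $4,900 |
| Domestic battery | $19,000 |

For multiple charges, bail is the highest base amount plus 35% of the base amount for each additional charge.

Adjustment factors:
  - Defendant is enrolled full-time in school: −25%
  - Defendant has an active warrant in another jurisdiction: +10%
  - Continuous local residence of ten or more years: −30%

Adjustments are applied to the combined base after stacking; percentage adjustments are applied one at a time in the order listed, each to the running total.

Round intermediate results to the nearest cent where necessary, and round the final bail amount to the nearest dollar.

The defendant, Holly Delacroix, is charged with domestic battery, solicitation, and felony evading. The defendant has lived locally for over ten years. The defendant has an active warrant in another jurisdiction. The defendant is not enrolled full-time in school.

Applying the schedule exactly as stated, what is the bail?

Base amounts from the schedule: domestic battery $19,000; solicitation $4,900; felony evading $143,000.
Stacking rule: highest base plus 35% of each additional charge. Highest is felony evading at $143,000. Additional: $19,000 × 35% = $6,650; $4,900 × 35% = $1,715. Combined base = $143,000 + $8,365 = $151,365.
Defendant has an active warrant in another jurisdiction (+10%): $151,365 × 1.1 = $166,501.50.
Continuous local residence of ten or more years (−30%): $166,501.50 × 0.7 = $116,551.05.
Rounded to the nearest dollar: $116,551.

$116,551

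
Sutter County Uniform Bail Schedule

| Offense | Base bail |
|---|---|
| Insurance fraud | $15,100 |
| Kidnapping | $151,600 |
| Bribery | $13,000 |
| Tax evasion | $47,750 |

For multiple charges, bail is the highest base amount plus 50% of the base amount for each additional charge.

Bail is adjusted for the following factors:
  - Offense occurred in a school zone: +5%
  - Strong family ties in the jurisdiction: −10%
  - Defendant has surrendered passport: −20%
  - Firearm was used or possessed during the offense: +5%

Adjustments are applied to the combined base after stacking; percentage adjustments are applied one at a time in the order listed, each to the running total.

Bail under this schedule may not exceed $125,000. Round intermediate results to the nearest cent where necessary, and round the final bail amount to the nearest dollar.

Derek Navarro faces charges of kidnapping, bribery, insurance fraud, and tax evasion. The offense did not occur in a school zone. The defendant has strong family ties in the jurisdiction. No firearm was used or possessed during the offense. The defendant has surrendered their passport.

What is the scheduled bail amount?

Base amounts from the schedule: kidnapping $151,600; bribery $13,000; insurance fraud $15,100; tax evasion $47,750.
Stacking rule: highest base plus 50% of each additional charge. Highest is kidnapping at $151,600. Additional: $13,000 × 50% = $6,500; $15,100 × 50% = $7,550; $47,750 × 50% = $23,875. Combined base = $151,600 + $37,925 = $189,525.
Strong family ties in the jurisdiction (−10%): $189,525 × 0.9 = $170,572.50.
Defendant has surrendered passport (−20%): $170,572.50 × 0.8 = $136,458.
Result $136,458 exceeds the maximum of $125,000; bail is capped at $125,000.

$125,000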